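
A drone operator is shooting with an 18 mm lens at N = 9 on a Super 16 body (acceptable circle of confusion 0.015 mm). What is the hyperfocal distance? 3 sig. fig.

Hyperfocal distance H = f²/(N·c) + f = 18²/(9 × 0.015) + 18 = 324/0.135 + 18 ≈ 2418.0 mm ≈ 2.42 m.

2.42 m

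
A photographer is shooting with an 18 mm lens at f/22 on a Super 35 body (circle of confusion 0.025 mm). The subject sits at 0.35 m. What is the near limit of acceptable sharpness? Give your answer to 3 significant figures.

224 mm

Hyperfocal distance H = f²/(N·c) + f = 18²/(22 × 0.025) + 18 = 324/0.55 + 18 ≈ 607.1 mm ≈ 0.607 m.
Near limit Dn = s·(H − f)/(H + s − 2f) = 350 × (607.1 − 18) / (607.1 + 350 − 2 × 18) = 350 × 589.1 / 921.1 ≈ 223.85 mm.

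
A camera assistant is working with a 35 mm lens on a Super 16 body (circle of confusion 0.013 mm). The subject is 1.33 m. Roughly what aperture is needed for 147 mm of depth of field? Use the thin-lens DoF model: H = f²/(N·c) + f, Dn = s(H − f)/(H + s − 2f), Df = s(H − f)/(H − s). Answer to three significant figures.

Write h = H − f = f²/(N·c). The thin-lens limits are Dn = s·h/(h + (s−f)) and Df = s·h/(h − (s−f)), so DoF = Df − Dn = 2·s·(s−f)·h / (h² − (s−f)²).
That is a quadratic in h: DoF·h² − 2·s·(s−f)·h − DoF·(s−f)² = 0 ⇒ h = (s−f)·(s + √(s² + DoF²)) / DoF = 1295 × (1330 + √(1330² + 147²)) / 147 = 1295 × (1330 + 1338.10) / 147 ≈ 23505 mm.
Then N = f²/(c·h) = 35² / (0.013 × 23505) = 1225 / 305.56 ≈ 4.01.

f/4.01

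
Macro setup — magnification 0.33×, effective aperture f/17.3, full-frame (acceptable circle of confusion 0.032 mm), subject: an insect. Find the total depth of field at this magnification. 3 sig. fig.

10.2 mm

At magnification m, DoF ≈ 2·N_eff·c/m² = 2 × 17.3 × 0.032 / 0.33² = 1.107 / 0.1089 ≈ 10.2 mm.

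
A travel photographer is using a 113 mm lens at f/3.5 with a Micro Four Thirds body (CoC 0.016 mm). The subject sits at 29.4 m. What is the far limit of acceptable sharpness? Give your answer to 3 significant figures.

Hyperfocal distance H = f²/(N·c) + f = 113²/(3.5 × 0.016) + 113 = 12769/0.056 + 113 ≈ 228130.9 mm ≈ 228.1 m.
Far limit Df = s·(H − f)/(H − s) = 29400 × (228130.9 − 113) / (228130.9 − 29400) = 29400 × 228017.9 / 198730.9 ≈ 33733 mm ≈ 33.7 m.

33.7 m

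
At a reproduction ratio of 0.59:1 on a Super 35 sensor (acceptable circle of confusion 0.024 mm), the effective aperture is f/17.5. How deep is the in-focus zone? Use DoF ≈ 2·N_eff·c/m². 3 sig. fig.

2.41 mm

At magnification m, DoF ≈ 2·N_eff·c/m² = 2 × 17.5 × 0.024 / 0.59² = 0.84 / 0.3481 ≈ 2.41 mm.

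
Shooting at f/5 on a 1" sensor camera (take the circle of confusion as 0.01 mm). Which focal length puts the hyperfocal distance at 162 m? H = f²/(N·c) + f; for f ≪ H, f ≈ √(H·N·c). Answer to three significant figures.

90.0 mm

From H = f²/(N·c) + f, with f ≪ H: f ≈ √(H·N·c) = √(162000 × 5 × 0.01) = √8100.0 ≈ 90.00 mm.
The +f correction barely moves this — solving exactly, f² + N·c·f − N·c·H = 0 ⇒ f = (−N·c + √((N·c)² + 4·N·c·H))/2 = (−0.05 + √32400)/2 ≈ 89.975 mm, so f ≈ 90.0 mm.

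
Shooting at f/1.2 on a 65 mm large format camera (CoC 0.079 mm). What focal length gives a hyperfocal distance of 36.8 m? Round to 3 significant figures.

59.0 mm

From H = f²/(N·c) + f, with f ≪ H: f ≈ √(H·N·c) = √(36800 × 1.2 × 0.079) = √3488.6 ≈ 59.06 mm.
Exact: f² + N·c·f − N·c·H = 0 ⇒ f = (−N·c + √((N·c)² + 4·N·c·H))/2 = (−0.0948 + √13955)/2 ≈ 59.017 mm ≈ 59.0 mm.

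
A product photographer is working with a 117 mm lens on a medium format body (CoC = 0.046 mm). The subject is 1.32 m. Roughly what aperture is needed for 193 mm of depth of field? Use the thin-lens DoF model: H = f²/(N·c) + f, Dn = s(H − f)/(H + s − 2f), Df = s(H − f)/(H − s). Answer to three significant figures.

Write h = H − f = f²/(N·c). The thin-lens limits are Dn = s·h/(h + (s−f)) and Df = s·h/(h − (s−f)), so DoF = Df − Dn = 2·s·(s−f)·h / (h² − (s−f)²).
That is a quadratic in h: DoF·h² − 2·s·(s−f)·h − DoF·(s−f)² = 0 ⇒ h = (s−f)·(s + √(s² + DoF²)) / DoF = 1203 × (1320 + √(1320² + 193²)) / 193 = 1203 × (1320 + 1334.03) / 193 ≈ 16543 mm.
Then N = f²/(c·h) = 117² / (0.046 × 16543) = 13689 / 760.98 ≈ 18.

f/18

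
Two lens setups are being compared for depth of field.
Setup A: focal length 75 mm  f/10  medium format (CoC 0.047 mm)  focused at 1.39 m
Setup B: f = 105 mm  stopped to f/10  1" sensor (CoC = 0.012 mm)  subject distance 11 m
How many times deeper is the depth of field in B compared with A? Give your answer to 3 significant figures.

8.56

Setup A: H = 75²/(10×0.047) + 75 ≈ 12043.1 mm; DoF = Df − Dn = 1561.58 − 1252.39 ≈ 309.19 mm.
Setup B: H = 105²/(10×0.012) + 105 ≈ 91980.0 mm; DoF = Df − Dn = 12479.9 − 9833.9 ≈ 2646.0 mm.
Ratio = 2646.0 / 309.19 ≈ 8.56.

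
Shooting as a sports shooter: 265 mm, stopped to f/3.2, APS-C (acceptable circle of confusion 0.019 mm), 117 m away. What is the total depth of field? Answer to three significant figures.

Hyperfocal distance H = f²/(N·c) + f = 265²/(3.2 × 0.019) + 265 = 70225/0.0608 + 265 ≈ 1155281.4 mm ≈ 1155 m.
Near limit Dn = s·(H − f)/(H + s − 2f) = 117000 × (1155281.4 − 265) / (1155281.4 + 117000 − 2 × 265) = 117000 × 1155016.4 / 1271751.4 ≈ 106260 mm.
Far limit Df = s·(H − f)/(H − s) = 117000 × (1155281.4 − 265) / (1155281.4 − 117000) = 117000 × 1155016.4 / 1038281.4 ≈ 130154 mm.
Depth of field = Df − Dn = 130154 − 106260 ≈ 23894 mm ≈ 23.9 m.

23.9 m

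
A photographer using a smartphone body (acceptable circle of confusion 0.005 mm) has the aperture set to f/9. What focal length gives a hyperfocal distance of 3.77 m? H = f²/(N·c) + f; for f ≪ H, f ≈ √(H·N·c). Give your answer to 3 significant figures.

13.0 mm

From H = f²/(N·c) + f, with f ≪ H: f ≈ √(H·N·c) = √(3770 × 9 × 0.005) = √169.65 ≈ 13.02 mm.
The +f correction barely moves this — solving exactly, f² + N·c·f − N·c·H = 0 ⇒ f = (−N·c + √((N·c)² + 4·N·c·H))/2 = (−0.045 + √678.60)/2 ≈ 13.002 mm, so f ≈ 13.0 mm.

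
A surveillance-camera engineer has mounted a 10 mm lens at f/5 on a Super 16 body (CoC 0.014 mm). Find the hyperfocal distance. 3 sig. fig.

Hyperfocal distance H = f²/(N·c) + f = 10²/(5 × 0.014) + 10 = 100/0.07 + 10 ≈ 1438.6 mm ≈ 1.44 m.

1.44 m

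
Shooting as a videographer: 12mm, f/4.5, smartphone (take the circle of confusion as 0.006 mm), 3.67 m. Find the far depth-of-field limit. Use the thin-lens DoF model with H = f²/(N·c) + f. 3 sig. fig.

Hyperfocal distance H = f²/(N·c) + f = 12²/(4.5 × 0.006) + 12 = 144/0.027 + 12 ≈ 5345.3 mm ≈ 5.345 m.
Far limit Df = s·(H − f)/(H − s) = 3670 × (5345.3 − 12) / (5345.3 − 3670) = 3670 × 5333.3 / 1675.3 ≈ 11683 mm ≈ 11.7 m.

11.7 m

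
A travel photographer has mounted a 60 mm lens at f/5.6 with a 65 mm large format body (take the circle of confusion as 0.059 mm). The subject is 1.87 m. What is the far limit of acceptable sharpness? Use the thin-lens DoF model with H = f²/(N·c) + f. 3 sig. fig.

2.24 m

Hyperfocal distance H = f²/(N·c) + f = 60²/(5.6 × 0.059) + 60 = 3600/0.3304 + 60 ≈ 10955.9 mm ≈ 10.96 m.
Far limit Df = s·(H − f)/(H − s) = 1870 × (10955.9 − 60) / (10955.9 − 1870) = 1870 × 10895.9 / 9085.9 ≈ 2242.5 mm ≈ 2.24 m.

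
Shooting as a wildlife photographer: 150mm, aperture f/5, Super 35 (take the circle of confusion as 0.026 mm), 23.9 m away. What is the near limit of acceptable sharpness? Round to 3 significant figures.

21.0 m

Hyperfocal distance H = f²/(N·c) + f = 150²/(5 × 0.026) + 150 = 22500/0.13 + 150 ≈ 173226.9 mm ≈ 173.2 m.
Near limit Dn = s·(H − f)/(H + s − 2f) = 23900 × (173226.9 − 150) / (173226.9 + 23900 − 2 × 150) = 23900 × 173076.9 / 196826.9 ≈ 21016 mm ≈ 21.0 m.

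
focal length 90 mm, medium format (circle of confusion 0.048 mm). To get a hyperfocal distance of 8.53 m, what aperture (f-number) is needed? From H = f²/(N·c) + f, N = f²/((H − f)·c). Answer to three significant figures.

f/20

Rearrange H = f²/(N·c) + f for N: N = f² / ((H − f)·c).
N = 90² / ((8530 − 90) × 0.048) = 8100 / 405.1 ≈ 20.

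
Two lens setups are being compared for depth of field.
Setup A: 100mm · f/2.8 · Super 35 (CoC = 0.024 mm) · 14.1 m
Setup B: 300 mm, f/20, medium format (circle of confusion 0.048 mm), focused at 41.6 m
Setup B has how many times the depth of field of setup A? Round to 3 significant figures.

Setup A: H = 100²/(2.8×0.024) + 100 ≈ 148909.5 mm; DoF = Df − Dn = 15564.3 − 12887.5 ≈ 2676.8 mm.
Setup B: H = 300²/(20×0.048) + 300 ≈ 94050.0 mm; DoF = Df − Dn = 74357 − 28878 ≈ 45479 mm.
Ratio = 45479 / 2676.8 ≈ 17.0.

17.0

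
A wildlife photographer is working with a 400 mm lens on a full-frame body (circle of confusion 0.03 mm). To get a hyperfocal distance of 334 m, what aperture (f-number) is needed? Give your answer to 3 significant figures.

Rearrange H = f²/(N·c) + f for N: N = f² / ((H − f)·c).
N = 400² / ((334000 − 400) × 0.03) = 160000 / 10008 ≈ 16.

f/16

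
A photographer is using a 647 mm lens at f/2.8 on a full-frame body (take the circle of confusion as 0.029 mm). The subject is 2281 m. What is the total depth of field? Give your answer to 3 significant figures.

2510 m

Hyperfocal distance H = f²/(N·c) + f = 647²/(2.8 × 0.029) + 647 = 418609/0.0812 + 647 ≈ 5155930.3 mm ≈ 5156 m.
Near limit Dn = s·(H − f)/(H + s − 2f) = 2281000 × (5155930.3 − 647) / (5155930.3 + 2281000 − 2 × 647) = 2281000 × 5155283.3 / 7435636.3 ≈ 1581465 mm.
Far limit Df = s·(H − f)/(H − s) = 2281000 × (5155930.3 − 647) / (5155930.3 − 2281000) = 2281000 × 5155283.3 / 2874930.3 ≈ 4090256 mm.
Depth of field = Df − Dn = 4090256 − 1581465 ≈ 2508791 mm ≈ 2510 m.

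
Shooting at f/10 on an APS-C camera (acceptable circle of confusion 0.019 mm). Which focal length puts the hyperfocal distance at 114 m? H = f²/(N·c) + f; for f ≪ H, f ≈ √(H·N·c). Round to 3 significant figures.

147 mm

From H = f²/(N·c) + f, with f ≪ H: f ≈ √(H·N·c) = √(114000 × 10 × 0.019) = √21660 ≈ 147.2 mm.
The +f correction barely moves this — solving exactly, f² + N·c·f − N·c·H = 0 ⇒ f = (−N·c + √((N·c)² + 4·N·c·H))/2 = (−0.19 + √86640)/2 ≈ 147.08 mm, so f ≈ 147 mm.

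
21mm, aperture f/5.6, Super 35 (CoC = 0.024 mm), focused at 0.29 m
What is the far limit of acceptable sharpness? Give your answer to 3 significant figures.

316 mm

Hyperfocal distance H = f²/(N·c) + f = 21²/(5.6 × 0.024) + 21 = 441/0.1344 + 21 ≈ 3302.2 mm ≈ 3.302 m.
Far limit Df = s·(H − f)/(H − s) = 290 × (3302.2 − 21) / (3302.2 − 290) = 290 × 3281.2 / 3012.2 ≈ 315.90 mm.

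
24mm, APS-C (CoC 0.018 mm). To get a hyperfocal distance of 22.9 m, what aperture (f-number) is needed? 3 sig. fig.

f/1.40

Rearrange H = f²/(N·c) + f for N: N = f² / ((H − f)·c).
N = 24² / ((22900 − 24) × 0.018) = 576 / 411.8 ≈ 1.40.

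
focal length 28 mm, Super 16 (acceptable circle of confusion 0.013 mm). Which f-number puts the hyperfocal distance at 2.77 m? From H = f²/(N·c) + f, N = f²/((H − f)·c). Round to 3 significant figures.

Rearrange H = f²/(N·c) + f for N: N = f² / ((H − f)·c).
N = 28² / ((2770 − 28) × 0.013) = 784 / 35.65 ≈ 22.

f/22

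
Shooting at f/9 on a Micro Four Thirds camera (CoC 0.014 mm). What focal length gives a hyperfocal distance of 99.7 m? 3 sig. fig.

From H = f²/(N·c) + f, with f ≪ H: f ≈ √(H·N·c) = √(99700 × 9 × 0.014) = √12562 ≈ 112.1 mm.
The +f correction barely moves this — solving exactly, f² + N·c·f − N·c·H = 0 ⇒ f = (−N·c + √((N·c)² + 4·N·c·H))/2 = (−0.126 + √50249)/2 ≈ 112.02 mm, so f ≈ 112 mm.

112 mm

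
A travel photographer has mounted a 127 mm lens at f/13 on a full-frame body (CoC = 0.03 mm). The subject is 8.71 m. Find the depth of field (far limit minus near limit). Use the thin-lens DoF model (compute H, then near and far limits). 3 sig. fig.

Hyperfocal distance H = f²/(N·c) + f = 127²/(13 × 0.03) + 127 = 16129/0.39 + 127 ≈ 41483.4 mm ≈ 41.48 m.
Near limit Dn = s·(H − f)/(H + s − 2f) = 8710 × (41483.4 − 127) / (41483.4 + 8710 − 2 × 127) = 8710 × 41356.4 / 49939.4 ≈ 7213.0 mm.
Far limit Df = s·(H − f)/(H − s) = 8710 × (41483.4 − 127) / (41483.4 − 8710) = 8710 × 41356.4 / 32773.4 ≈ 10991.1 mm.
Depth of field = Df − Dn = 10991.1 − 7213.0 ≈ 3778.1 mm ≈ 3.78 m.

3.78 m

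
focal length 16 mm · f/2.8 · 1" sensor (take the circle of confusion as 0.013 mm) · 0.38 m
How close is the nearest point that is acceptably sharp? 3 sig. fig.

361 mm

Hyperfocal distance H = f²/(N·c) + f = 16²/(2.8 × 0.013) + 16 = 256/0.0364 + 16 ≈ 7049.0 mm ≈ 7.049 m.
Near limit Dn = s·(H − f)/(H + s − 2f) = 380 × (7049.0 − 16) / (7049.0 + 380 − 2 × 16) = 380 × 7033.0 / 7397.0 ≈ 361.30 mm.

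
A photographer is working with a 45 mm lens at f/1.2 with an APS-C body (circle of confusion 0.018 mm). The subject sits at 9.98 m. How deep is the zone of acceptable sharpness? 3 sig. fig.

Hyperfocal distance H = f²/(N·c) + f = 45²/(1.2 × 0.018) + 45 = 2025/0.0216 + 45 ≈ 93795.0 mm ≈ 93.80 m.
Near limit Dn = s·(H − f)/(H + s − 2f) = 9980 × (93795.0 − 45) / (93795.0 + 9980 − 2 × 45) = 9980 × 93750.0 / 103685.0 ≈ 9023.7 mm.
Far limit Df = s·(H − f)/(H − s) = 9980 × (93795.0 − 45) / (93795.0 − 9980) = 9980 × 93750.0 / 83815.0 ≈ 11163.0 mm.
Depth of field = Df − Dn = 11163.0 − 9023.7 ≈ 2139.3 mm ≈ 2.14 m.

2.14 m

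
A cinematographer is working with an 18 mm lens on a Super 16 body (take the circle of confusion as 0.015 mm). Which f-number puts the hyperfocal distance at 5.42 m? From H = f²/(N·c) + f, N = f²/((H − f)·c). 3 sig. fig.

f/4

Rearrange H = f²/(N·c) + f for N: N = f² / ((H − f)·c).
N = 18² / ((5420 − 18) × 0.015) = 324 / 81.03 ≈ 4.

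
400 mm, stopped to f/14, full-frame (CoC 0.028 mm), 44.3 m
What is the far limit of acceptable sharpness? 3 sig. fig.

Hyperfocal distance H = f²/(N·c) + f = 400²/(14 × 0.028) + 400 = 160000/0.392 + 400 ≈ 408563.3 mm ≈ 408.6 m.
Far limit Df = s·(H − f)/(H − s) = 44300 × (408563.3 − 400) / (408563.3 − 44300) = 44300 × 408163.3 / 364263.3 ≈ 49639 mm ≈ 49.6 m.

49.6 m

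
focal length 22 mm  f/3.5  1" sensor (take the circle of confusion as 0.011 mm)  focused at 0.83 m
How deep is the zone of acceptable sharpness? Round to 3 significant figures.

107 mm

Hyperfocal distance H = f²/(N·c) + f = 22²/(3.5 × 0.011) + 22 = 484/0.0385 + 22 ≈ 12593.4 mm ≈ 12.59 m.
Near limit Dn = s·(H − f)/(H + s − 2f) = 830 × (12593.4 − 22) / (12593.4 + 830 − 2 × 22) = 830 × 12571.4 / 13379.4 ≈ 779.88 mm.
Far limit Df = s·(H − f)/(H − s) = 830 × (12593.4 − 22) / (12593.4 − 830) = 830 × 12571.4 / 11763.4 ≈ 887.01 mm.
Depth of field = Df − Dn = 887.01 − 779.88 ≈ 107.13 mm.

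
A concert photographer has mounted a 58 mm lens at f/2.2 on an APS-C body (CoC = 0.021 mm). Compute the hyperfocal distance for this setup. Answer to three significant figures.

Hyperfocal distance H = f²/(N·c) + f = 58²/(2.2 × 0.021) + 58 = 3364/0.0462 + 58 ≈ 72871.9 mm ≈ 72.9 m.

72.9 m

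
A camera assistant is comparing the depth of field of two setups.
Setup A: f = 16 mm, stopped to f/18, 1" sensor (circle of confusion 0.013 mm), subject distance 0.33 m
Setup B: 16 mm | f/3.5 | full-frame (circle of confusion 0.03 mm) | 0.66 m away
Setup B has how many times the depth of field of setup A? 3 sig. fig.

1.82

Setup A: H = 16²/(18×0.013) + 16 ≈ 1110.0 mm; DoF = Df − Dn = 462.84 − 256.41 ≈ 206.43 mm.
Setup B: H = 16²/(3.5×0.03) + 16 ≈ 2454.1 mm; DoF = Df − Dn = 896.91 − 522.09 ≈ 374.82 mm.
Ratio = 374.82 / 206.43 ≈ 1.82.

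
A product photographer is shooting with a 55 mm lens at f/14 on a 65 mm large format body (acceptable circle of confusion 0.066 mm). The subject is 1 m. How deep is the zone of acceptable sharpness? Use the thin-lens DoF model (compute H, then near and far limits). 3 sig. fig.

0.630 m

Hyperfocal distance H = f²/(N·c) + f = 55²/(14 × 0.066) + 55 = 3025/0.924 + 55 ≈ 3328.8 mm ≈ 3.329 m.
Near limit Dn = s·(H − f)/(H + s − 2f) = 1000 × (3328.8 − 55) / (3328.8 + 1000 − 2 × 55) = 1000 × 3273.8 / 4218.8 ≈ 776.00 mm.
Far limit Df = s·(H − f)/(H − s) = 1000 × (3328.8 − 55) / (3328.8 − 1000) = 1000 × 3273.8 / 2328.8 ≈ 1405.79 mm.
Depth of field = Df − Dn = 1405.79 − 776.00 ≈ 629.79 mm ≈ 0.630 m.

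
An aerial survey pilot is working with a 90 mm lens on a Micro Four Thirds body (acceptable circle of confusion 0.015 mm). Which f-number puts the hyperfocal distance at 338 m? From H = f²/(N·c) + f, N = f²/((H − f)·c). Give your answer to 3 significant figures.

f/1.60

Rearrange H = f²/(N·c) + f for N: N = f² / ((H − f)·c).
N = 90² / ((338000 − 90) × 0.015) = 8100 / 5069 ≈ 1.60.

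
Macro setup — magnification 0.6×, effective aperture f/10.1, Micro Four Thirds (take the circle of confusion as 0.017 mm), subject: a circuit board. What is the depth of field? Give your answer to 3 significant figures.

At magnification m, DoF ≈ 2·N_eff·c/m² = 2 × 10.1 × 0.017 / 0.6² = 0.3434 / 0.36 ≈ 0.954 mm.

0.954 mm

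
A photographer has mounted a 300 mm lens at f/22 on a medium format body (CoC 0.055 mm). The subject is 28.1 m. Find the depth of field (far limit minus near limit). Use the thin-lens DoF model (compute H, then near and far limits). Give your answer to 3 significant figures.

24.4 m

Hyperfocal distance H = f²/(N·c) + f = 300²/(22 × 0.055) + 300 = 90000/1.21 + 300 ≈ 74680.2 mm ≈ 74.68 m.
Near limit Dn = s·(H − f)/(H + s − 2f) = 28100 × (74680.2 − 300) / (74680.2 + 28100 − 2 × 300) = 28100 × 74380.2 / 102180.2 ≈ 20455 mm.
Far limit Df = s·(H − f)/(H − s) = 28100 × (74680.2 − 300) / (74680.2 − 28100) = 28100 × 74380.2 / 46580.2 ≈ 44871 mm.
Depth of field = Df − Dn = 44871 − 20455 ≈ 24416 mm ≈ 24.4 m.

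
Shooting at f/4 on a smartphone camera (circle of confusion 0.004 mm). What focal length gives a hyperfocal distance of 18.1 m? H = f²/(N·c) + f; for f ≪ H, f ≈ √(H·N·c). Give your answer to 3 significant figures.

From H = f²/(N·c) + f, with f ≪ H: f ≈ √(H·N·c) = √(18100 × 4 × 0.004) = √289.60 ≈ 17.02 mm.
The +f correction barely moves this — solving exactly, f² + N·c·f − N·c·H = 0 ⇒ f = (−N·c + √((N·c)² + 4·N·c·H))/2 = (−0.016 + √1158.4)/2 ≈ 17.010 mm, so f ≈ 17.0 mm.

17.0 mm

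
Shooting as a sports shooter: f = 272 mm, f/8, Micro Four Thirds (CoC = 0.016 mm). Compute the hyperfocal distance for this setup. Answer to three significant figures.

Hyperfocal distance H = f²/(N·c) + f = 272²/(8 × 0.016) + 272 = 73984/0.128 + 272 ≈ 578272.0 mm ≈ 578 m.

578 m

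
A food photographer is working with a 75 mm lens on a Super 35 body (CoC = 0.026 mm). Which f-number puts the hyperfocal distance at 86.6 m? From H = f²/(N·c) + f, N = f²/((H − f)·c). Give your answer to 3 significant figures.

f/2.50

Rearrange H = f²/(N·c) + f for N: N = f² / ((H − f)·c).
N = 75² / ((86600 − 75) × 0.026) = 5625 / 2250 ≈ 2.50.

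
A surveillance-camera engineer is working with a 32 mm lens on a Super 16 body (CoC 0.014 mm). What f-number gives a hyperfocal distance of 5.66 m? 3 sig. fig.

f/13

Rearrange H = f²/(N·c) + f for N: N = f² / ((H − f)·c).
N = 32² / ((5660 − 32) × 0.014) = 1024 / 78.79 ≈ 13.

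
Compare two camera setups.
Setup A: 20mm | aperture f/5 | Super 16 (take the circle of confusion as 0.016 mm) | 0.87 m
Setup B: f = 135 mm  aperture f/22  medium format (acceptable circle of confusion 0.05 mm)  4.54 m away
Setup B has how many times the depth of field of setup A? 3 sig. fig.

8.53

Setup A: H = 20²/(5×0.016) + 20 ≈ 5020.0 mm; DoF = Df − Dn = 1048.19 − 743.59 ≈ 304.60 mm.
Setup B: H = 135²/(22×0.05) + 135 ≈ 16703.2 mm; DoF = Df − Dn = 6184.2 − 3586.5 ≈ 2597.7 mm.
Ratio = 2597.7 / 304.60 ≈ 8.53.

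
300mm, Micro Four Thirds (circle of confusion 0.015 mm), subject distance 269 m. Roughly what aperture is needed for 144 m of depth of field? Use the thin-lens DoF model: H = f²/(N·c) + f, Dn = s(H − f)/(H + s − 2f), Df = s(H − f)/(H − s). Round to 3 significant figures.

f/5.60

Write h = H − f = f²/(N·c). The thin-lens limits are Dn = s·h/(h + (s−f)) and Df = s·h/(h − (s−f)), so DoF = Df − Dn = 2·s·(s−f)·h / (h² − (s−f)²).
That is a quadratic in h: DoF·h² − 2·s·(s−f)·h − DoF·(s−f)² = 0 ⇒ h = (s−f)·(s + √(s² + DoF²)) / DoF = 268700 × (269000 + √(269000² + 144000²)) / 144000 = 268700 × (269000 + 305118) / 144000 ≈ 1071288 mm.
Then N = f²/(c·h) = 300² / (0.015 × 1071288) = 90000 / 16069 ≈ 5.60.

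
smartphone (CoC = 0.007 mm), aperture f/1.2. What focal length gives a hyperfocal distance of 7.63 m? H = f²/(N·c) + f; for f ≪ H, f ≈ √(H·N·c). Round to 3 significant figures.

From H = f²/(N·c) + f, with f ≪ H: f ≈ √(H·N·c) = √(7630 × 1.2 × 0.007) = √64.092 ≈ 8.006 mm.
Exact: f² + N·c·f − N·c·H = 0 ⇒ f = (−N·c + √((N·c)² + 4·N·c·H))/2 = (−0.0084 + √256.37)/2 ≈ 8.0015 mm ≈ 8.00 mm.

8.00 mm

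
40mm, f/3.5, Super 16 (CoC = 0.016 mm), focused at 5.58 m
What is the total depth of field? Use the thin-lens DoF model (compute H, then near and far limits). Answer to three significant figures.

2.25 m

Hyperfocal distance H = f²/(N·c) + f = 40²/(3.5 × 0.016) + 40 = 1600/0.056 + 40 ≈ 28611.4 mm ≈ 28.61 m.
Near limit Dn = s·(H − f)/(H + s − 2f) = 5580 × (28611.4 − 40) / (28611.4 + 5580 − 2 × 40) = 5580 × 28571.4 / 34111.4 ≈ 4673.8 mm.
Far limit Df = s·(H − f)/(H − s) = 5580 × (28611.4 − 40) / (28611.4 − 5580) = 5580 × 28571.4 / 23031.4 ≈ 6922.2 mm.
Depth of field = Df − Dn = 6922.2 − 4673.8 ≈ 2248.4 mm ≈ 2.25 m.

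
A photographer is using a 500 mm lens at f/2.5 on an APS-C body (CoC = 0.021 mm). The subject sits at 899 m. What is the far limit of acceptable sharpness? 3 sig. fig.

1110 m

Hyperfocal distance H = f²/(N·c) + f = 500²/(2.5 × 0.021) + 500 = 250000/0.0525 + 500 ≈ 4762404.8 mm ≈ 4762 m.
Far limit Df = s·(H − f)/(H − s) = 899000 × (4762404.8 − 500) / (4762404.8 − 899000) = 899000 × 4761904.8 / 3863404.8 ≈ 1108078 mm ≈ 1110 m.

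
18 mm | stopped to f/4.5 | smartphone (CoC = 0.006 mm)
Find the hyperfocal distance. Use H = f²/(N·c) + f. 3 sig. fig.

Hyperfocal distance H = f²/(N·c) + f = 18²/(4.5 × 0.006) + 18 = 324/0.027 + 18 ≈ 12018.0 mm ≈ 12.0 m.

12.0 m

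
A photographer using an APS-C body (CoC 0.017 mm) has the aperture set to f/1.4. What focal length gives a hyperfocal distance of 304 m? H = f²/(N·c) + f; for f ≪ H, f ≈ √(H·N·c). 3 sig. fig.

From H = f²/(N·c) + f, with f ≪ H: f ≈ √(H·N·c) = √(304000 × 1.4 × 0.017) = √7235.2 ≈ 85.06 mm.
Exact: f² + N·c·f − N·c·H = 0 ⇒ f = (−N·c + √((N·c)² + 4·N·c·H))/2 = (−0.0238 + √28941)/2 ≈ 85.048 mm ≈ 85.0 mm.

85.0 mm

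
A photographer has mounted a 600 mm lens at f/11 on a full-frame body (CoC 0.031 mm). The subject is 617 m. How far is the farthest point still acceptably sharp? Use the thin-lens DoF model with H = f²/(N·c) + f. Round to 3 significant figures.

Hyperfocal distance H = f²/(N·c) + f = 600²/(11 × 0.031) + 600 = 360000/0.341 + 600 ≈ 1056318.5 mm ≈ 1056 m.
Far limit Df = s·(H − f)/(H − s) = 617000 × (1056318.5 − 600) / (1056318.5 − 617000) = 617000 × 1055718.5 / 439318.5 ≈ 1482702 mm ≈ 1480 m.

1480 m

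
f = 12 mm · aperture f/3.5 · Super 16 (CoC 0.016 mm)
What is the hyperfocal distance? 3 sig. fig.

Hyperfocal distance H = f²/(N·c) + f = 12²/(3.5 × 0.016) + 12 = 144/0.056 + 12 ≈ 2583.4 mm ≈ 2.58 m.

2.58 m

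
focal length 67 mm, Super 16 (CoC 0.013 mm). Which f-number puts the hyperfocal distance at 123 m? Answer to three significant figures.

f/2.81

Rearrange H = f²/(N·c) + f for N: N = f² / ((H − f)·c).
N = 67² / ((123000 − 67) × 0.013) = 4489 / 1598 ≈ 2.81.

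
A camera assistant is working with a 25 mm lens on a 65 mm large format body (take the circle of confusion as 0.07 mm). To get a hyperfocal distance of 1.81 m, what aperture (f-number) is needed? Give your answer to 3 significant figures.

Rearrange H = f²/(N·c) + f for N: N = f² / ((H − f)·c).
N = 25² / ((1810 − 25) × 0.07) = 625 / 125.0 ≈ 5.

f/5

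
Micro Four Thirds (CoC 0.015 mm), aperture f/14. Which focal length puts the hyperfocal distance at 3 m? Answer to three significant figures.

25.0 mm

From H = f²/(N·c) + f, with f ≪ H: f ≈ √(H·N·c) = √(3000 × 14 × 0.015) = √630.00 ≈ 25.10 mm.
Exact: f² + N·c·f − N·c·H = 0 ⇒ f = (−N·c + √((N·c)² + 4·N·c·H))/2 = (−0.21 + √2520.0)/2 ≈ 24.995 mm ≈ 25.0 mm.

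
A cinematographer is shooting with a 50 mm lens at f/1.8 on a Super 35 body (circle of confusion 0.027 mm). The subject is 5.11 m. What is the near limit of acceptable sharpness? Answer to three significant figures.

Hyperfocal distance H = f²/(N·c) + f = 50²/(1.8 × 0.027) + 50 = 2500/0.0486 + 50 ≈ 51490.3 mm ≈ 51.49 m.
Near limit Dn = s·(H − f)/(H + s − 2f) = 5110 × (51490.3 − 50) / (51490.3 + 5110 − 2 × 50) = 5110 × 51440.3 / 56500.3 ≈ 4652.4 mm ≈ 4.65 m.

4.65 m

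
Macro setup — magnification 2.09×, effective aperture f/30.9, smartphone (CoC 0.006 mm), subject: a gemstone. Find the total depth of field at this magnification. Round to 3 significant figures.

0.0849 mm

At magnification m, DoF ≈ 2·N_eff·c/m² = 2 × 30.9 × 0.006 / 2.09² = 0.3708 / 4.368 ≈ 0.0849 mm.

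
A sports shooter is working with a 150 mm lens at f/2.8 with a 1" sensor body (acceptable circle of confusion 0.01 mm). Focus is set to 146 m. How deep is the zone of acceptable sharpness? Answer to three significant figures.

54.8 m

Hyperfocal distance H = f²/(N·c) + f = 150²/(2.8 × 0.01) + 150 = 22500/0.028 + 150 ≈ 803721.4 mm ≈ 803.7 m.
Near limit Dn = s·(H − f)/(H + s − 2f) = 146000 × (803721.4 − 150) / (803721.4 + 146000 − 2 × 150) = 146000 × 803571.4 / 949421.4 ≈ 123571 mm.
Far limit Df = s·(H − f)/(H − s) = 146000 × (803721.4 − 150) / (803721.4 − 146000) = 146000 × 803571.4 / 657721.4 ≈ 178376 mm.
Depth of field = Df − Dn = 178376 − 123571 ≈ 54805 mm ≈ 54.8 m.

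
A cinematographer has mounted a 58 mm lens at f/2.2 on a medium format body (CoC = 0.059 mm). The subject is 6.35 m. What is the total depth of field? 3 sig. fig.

3.28 m

Hyperfocal distance H = f²/(N·c) + f = 58²/(2.2 × 0.059) + 58 = 3364/0.1298 + 58 ≈ 25974.8 mm ≈ 25.97 m.
Near limit Dn = s·(H − f)/(H + s − 2f) = 6350 × (25974.8 − 58) / (25974.8 + 6350 − 2 × 58) = 6350 × 25916.8 / 32208.8 ≈ 5109.5 mm.
Far limit Df = s·(H − f)/(H − s) = 6350 × (25974.8 − 58) / (25974.8 − 6350) = 6350 × 25916.8 / 19624.8 ≈ 8385.9 mm.
Depth of field = Df − Dn = 8385.9 − 5109.5 ≈ 3276.4 mm ≈ 3.28 m.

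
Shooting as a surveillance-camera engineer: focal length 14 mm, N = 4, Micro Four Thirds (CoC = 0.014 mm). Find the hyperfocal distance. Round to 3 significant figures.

3.51 m

Hyperfocal distance H = f²/(N·c) + f = 14²/(4 × 0.014) + 14 = 196/0.056 + 14 ≈ 3514.0 mm ≈ 3.51 m.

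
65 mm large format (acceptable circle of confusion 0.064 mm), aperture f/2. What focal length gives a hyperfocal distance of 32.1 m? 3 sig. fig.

From H = f²/(N·c) + f, with f ≪ H: f ≈ √(H·N·c) = √(32100 × 2 × 0.064) = √4108.8 ≈ 64.10 mm.
Exact: f² + N·c·f − N·c·H = 0 ⇒ f = (−N·c + √((N·c)² + 4·N·c·H))/2 = (−0.128 + √16435)/2 ≈ 64.036 mm ≈ 64.0 mm.

64.0 mm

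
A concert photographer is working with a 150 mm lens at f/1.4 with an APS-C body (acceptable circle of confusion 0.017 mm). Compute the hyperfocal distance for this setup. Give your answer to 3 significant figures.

Hyperfocal distance H = f²/(N·c) + f = 150²/(1.4 × 0.017) + 150 = 22500/0.0238 + 150 ≈ 945528.2 mm ≈ 946 m.

946 m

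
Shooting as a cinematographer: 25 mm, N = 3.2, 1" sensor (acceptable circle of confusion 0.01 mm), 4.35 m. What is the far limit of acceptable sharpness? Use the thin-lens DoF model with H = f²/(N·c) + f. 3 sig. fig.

5.59 m

Hyperfocal distance H = f²/(N·c) + f = 25²/(3.2 × 0.01) + 25 = 625/0.032 + 25 ≈ 19556.2 mm ≈ 19.56 m.
Far limit Df = s·(H − f)/(H − s) = 4350 × (19556.2 − 25) / (19556.2 − 4350) = 4350 × 19531.2 / 15206.2 ≈ 5587.2 mm ≈ 5.59 m.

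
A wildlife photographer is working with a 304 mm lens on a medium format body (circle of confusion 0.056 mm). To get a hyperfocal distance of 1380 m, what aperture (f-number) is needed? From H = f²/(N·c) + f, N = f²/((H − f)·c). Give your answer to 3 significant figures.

Rearrange H = f²/(N·c) + f for N: N = f² / ((H − f)·c).
N = 304² / ((1380000 − 304) × 0.056) = 92416 / 77263 ≈ 1.20.

f/1.20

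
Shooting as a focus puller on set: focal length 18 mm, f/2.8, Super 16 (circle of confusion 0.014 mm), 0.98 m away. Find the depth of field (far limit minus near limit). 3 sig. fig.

Hyperfocal distance H = f²/(N·c) + f = 18²/(2.8 × 0.014) + 18 = 324/0.0392 + 18 ≈ 8283.3 mm ≈ 8.283 m.
Near limit Dn = s·(H − f)/(H + s − 2f) = 980 × (8283.3 − 18) / (8283.3 + 980 − 2 × 18) = 980 × 8265.3 / 9227.3 ≈ 877.83 mm.
Far limit Df = s·(H − f)/(H − s) = 980 × (8283.3 − 18) / (8283.3 − 980) = 980 × 8265.3 / 7303.3 ≈ 1109.09 mm.
Depth of field = Df − Dn = 1109.09 − 877.83 ≈ 231.26 mm.

231 mm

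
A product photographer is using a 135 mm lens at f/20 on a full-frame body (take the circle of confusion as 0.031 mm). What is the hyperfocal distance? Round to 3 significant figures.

29.5 m

Hyperfocal distance H = f²/(N·c) + f = 135²/(20 × 0.031) + 135 = 18225/0.62 + 135 ≈ 29530.2 mm ≈ 29.5 m.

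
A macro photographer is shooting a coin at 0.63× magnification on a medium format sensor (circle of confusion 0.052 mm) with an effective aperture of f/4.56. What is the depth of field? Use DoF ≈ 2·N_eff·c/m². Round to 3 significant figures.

At magnification m, DoF ≈ 2·N_eff·c/m² = 2 × 4.56 × 0.052 / 0.63² = 0.4742 / 0.3969 ≈ 1.19 mm.

1.19 mm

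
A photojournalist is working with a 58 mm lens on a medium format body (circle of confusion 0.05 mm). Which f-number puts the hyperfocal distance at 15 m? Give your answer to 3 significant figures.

Rearrange H = f²/(N·c) + f for N: N = f² / ((H − f)·c).
N = 58² / ((15000 − 58) × 0.05) = 3364 / 747.1 ≈ 4.50.

f/4.50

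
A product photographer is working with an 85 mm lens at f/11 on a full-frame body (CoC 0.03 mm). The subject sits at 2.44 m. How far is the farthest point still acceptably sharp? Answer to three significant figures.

Hyperfocal distance H = f²/(N·c) + f = 85²/(11 × 0.03) + 85 = 7225/0.33 + 85 ≈ 21978.9 mm ≈ 21.98 m.
Far limit Df = s·(H − f)/(H − s) = 2440 × (21978.9 − 85) / (21978.9 − 2440) = 2440 × 21893.9 / 19538.9 ≈ 2734.1 mm ≈ 2.73 m.

2.73 m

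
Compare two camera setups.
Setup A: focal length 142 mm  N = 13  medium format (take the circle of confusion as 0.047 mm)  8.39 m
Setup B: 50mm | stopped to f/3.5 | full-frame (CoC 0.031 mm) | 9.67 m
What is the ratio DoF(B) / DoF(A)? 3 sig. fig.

Setup A: H = 142²/(13×0.047) + 142 ≈ 33143.6 mm; DoF = Df − Dn = 11185.6 − 6712.4 ≈ 4473.2 mm.
Setup B: H = 50²/(3.5×0.031) + 50 ≈ 23091.5 mm; DoF = Df − Dn = 16601.1 − 6821.8 ≈ 9779.3 mm.
Ratio = 9779.3 / 4473.2 ≈ 2.19.

2.19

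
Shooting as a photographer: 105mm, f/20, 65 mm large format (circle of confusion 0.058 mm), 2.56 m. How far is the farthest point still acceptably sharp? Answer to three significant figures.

Hyperfocal distance H = f²/(N·c) + f = 105²/(20 × 0.058) + 105 = 11025/1.16 + 105 ≈ 9609.3 mm ≈ 9.609 m.
Far limit Df = s·(H − f)/(H − s) = 2560 × (9609.3 − 105) / (9609.3 − 2560) = 2560 × 9504.3 / 7049.3 ≈ 3451.5 mm ≈ 3.45 m.

3.45 m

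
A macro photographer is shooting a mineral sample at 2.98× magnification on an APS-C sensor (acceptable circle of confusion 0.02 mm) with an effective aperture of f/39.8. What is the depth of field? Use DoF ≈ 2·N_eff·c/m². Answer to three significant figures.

At magnification m, DoF ≈ 2·N_eff·c/m² = 2 × 39.8 × 0.02 / 2.98² = 1.592 / 8.88 ≈ 0.179 mm.

0.179 mm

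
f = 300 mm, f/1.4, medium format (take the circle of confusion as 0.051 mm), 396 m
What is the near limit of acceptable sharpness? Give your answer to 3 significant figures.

Hyperfocal distance H = f²/(N·c) + f = 300²/(1.4 × 0.051) + 300 = 90000/0.0714 + 300 ≈ 1260804.2 mm ≈ 1261 m.
Near limit Dn = s·(H − f)/(H + s − 2f) = 396000 × (1260804.2 − 300) / (1260804.2 + 396000 − 2 × 300) = 396000 × 1260504.2 / 1656204.2 ≈ 301388 mm ≈ 301 m.

301 m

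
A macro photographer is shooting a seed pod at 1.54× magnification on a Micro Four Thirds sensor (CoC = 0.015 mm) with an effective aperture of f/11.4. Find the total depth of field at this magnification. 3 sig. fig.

At magnification m, DoF ≈ 2·N_eff·c/m² = 2 × 11.4 × 0.015 / 1.54² = 0.342 / 2.372 ≈ 0.144 mm.

0.144 mm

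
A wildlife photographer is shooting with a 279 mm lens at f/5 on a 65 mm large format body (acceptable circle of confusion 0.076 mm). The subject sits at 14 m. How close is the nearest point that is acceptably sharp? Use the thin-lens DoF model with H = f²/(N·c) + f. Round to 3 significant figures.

13.1 m

Hyperfocal distance H = f²/(N·c) + f = 279²/(5 × 0.076) + 279 = 77841/0.38 + 279 ≈ 205123.7 mm ≈ 205.1 m.
Near limit Dn = s·(H − f)/(H + s − 2f) = 14000 × (205123.7 − 279) / (205123.7 + 14000 − 2 × 279) = 14000 × 204844.7 / 218565.7 ≈ 13121 mm ≈ 13.1 m.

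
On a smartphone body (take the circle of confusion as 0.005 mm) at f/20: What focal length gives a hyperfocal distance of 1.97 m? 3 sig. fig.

From H = f²/(N·c) + f, with f ≪ H: f ≈ √(H·N·c) = √(1970 × 20 × 0.005) = √197.00 ≈ 14.04 mm.
The +f correction barely moves this — solving exactly, f² + N·c·f − N·c·H = 0 ⇒ f = (−N·c + √((N·c)² + 4·N·c·H))/2 = (−0.1 + √788.01)/2 ≈ 13.986 mm, so f ≈ 14.0 mm.

14.0 mm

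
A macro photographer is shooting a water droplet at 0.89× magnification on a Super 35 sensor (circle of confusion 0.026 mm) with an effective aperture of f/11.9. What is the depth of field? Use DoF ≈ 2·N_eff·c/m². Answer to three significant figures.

0.781 mm

At magnification m, DoF ≈ 2·N_eff·c/m² = 2 × 11.9 × 0.026 / 0.89² = 0.6188 / 0.7921 ≈ 0.781 mm.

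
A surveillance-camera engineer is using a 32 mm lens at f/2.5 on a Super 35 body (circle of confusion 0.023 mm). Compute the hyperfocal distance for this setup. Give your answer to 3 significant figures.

17.8 m

Hyperfocal distance H = f²/(N·c) + f = 32²/(2.5 × 0.023) + 32 = 1024/0.0575 + 32 ≈ 17840.7 mm ≈ 17.8 m.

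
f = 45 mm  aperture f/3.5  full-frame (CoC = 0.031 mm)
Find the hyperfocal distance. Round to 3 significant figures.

Hyperfocal distance H = f²/(N·c) + f = 45²/(3.5 × 0.031) + 45 = 2025/0.1085 + 45 ≈ 18708.6 mm ≈ 18.7 m.

18.7 m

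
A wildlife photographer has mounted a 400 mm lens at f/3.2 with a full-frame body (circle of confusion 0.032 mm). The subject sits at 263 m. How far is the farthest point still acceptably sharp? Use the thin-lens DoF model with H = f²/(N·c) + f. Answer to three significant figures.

Hyperfocal distance H = f²/(N·c) + f = 400²/(3.2 × 0.032) + 400 = 160000/0.1024 + 400 ≈ 1562900.0 mm ≈ 1563 m.
Far limit Df = s·(H − f)/(H − s) = 263000 × (1562900.0 − 400) / (1562900.0 − 263000) = 263000 × 1562500.0 / 1299900.0 ≈ 316130 mm ≈ 316 m.

316 m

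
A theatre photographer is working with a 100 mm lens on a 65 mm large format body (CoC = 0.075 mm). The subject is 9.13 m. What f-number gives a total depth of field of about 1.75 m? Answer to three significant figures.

Write h = H − f = f²/(N·c). The thin-lens limits are Dn = s·h/(h + (s−f)) and Df = s·h/(h − (s−f)), so DoF = Df − Dn = 2·s·(s−f)·h / (h² − (s−f)²).
That is a quadratic in h: DoF·h² − 2·s·(s−f)·h − DoF·(s−f)² = 0 ⇒ h = (s−f)·(s + √(s² + DoF²)) / DoF = 9030 × (9130 + √(9130² + 1750²)) / 1750 = 9030 × (9130 + 9296.20) / 1750 ≈ 95079 mm.
Then N = f²/(c·h) = 100² / (0.075 × 95079) = 10000 / 7130.9 ≈ 1.40.

f/1.40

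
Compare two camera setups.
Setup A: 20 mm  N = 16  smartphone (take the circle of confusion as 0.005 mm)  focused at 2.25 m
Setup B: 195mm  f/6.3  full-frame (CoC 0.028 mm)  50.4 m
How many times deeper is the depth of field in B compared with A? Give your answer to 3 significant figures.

9.91

Setup A: H = 20²/(16×0.005) + 20 ≈ 5020.0 mm; DoF = Df − Dn = 4061.4 − 1556.0 ≈ 2505.4 mm.
Setup B: H = 195²/(6.3×0.028) + 195 ≈ 215756.2 mm; DoF = Df − Dn = 65702 − 40879 ≈ 24823 mm.
Ratio = 24823 / 2505.4 ≈ 9.91.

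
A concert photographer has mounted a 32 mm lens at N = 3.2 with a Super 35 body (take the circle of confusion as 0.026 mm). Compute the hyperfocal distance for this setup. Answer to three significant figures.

Hyperfocal distance H = f²/(N·c) + f = 32²/(3.2 × 0.026) + 32 = 1024/0.0832 + 32 ≈ 12339.7 mm ≈ 12.3 m.

12.3 m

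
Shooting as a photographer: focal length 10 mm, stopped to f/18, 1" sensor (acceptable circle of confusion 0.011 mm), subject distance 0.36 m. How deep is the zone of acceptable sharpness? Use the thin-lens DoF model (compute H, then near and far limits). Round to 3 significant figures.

Hyperfocal distance H = f²/(N·c) + f = 10²/(18 × 0.011) + 10 = 100/0.198 + 10 ≈ 515.1 mm ≈ 0.515 m.
Near limit Dn = s·(H − f)/(H + s − 2f) = 360 × (515.1 − 10) / (515.1 + 360 − 2 × 10) = 360 × 505.1 / 855.1 ≈ 212.64 mm.
Far limit Df = s·(H − f)/(H − s) = 360 × (515.1 − 10) / (515.1 − 360) = 360 × 505.1 / 155.1 ≈ 1172.64 mm.
Depth of field = Df − Dn = 1172.64 − 212.64 ≈ 960.00 mm ≈ 0.960 m.

0.960 m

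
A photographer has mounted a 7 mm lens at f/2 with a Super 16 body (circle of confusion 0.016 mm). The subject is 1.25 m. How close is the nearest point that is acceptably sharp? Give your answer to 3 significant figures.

0.690 m

Hyperfocal distance H = f²/(N·c) + f = 7²/(2 × 0.016) + 7 = 49/0.032 + 7 ≈ 1538.2 mm ≈ 1.538 m.
Near limit Dn = s·(H − f)/(H + s − 2f) = 1250 × (1538.2 − 7) / (1538.2 + 1250 − 2 × 7) = 1250 × 1531.2 / 2774.2 ≈ 689.94 mm ≈ 0.690 m.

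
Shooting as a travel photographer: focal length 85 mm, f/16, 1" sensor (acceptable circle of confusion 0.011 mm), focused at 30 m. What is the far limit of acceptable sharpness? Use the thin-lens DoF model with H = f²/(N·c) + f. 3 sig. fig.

Hyperfocal distance H = f²/(N·c) + f = 85²/(16 × 0.011) + 85 = 7225/0.176 + 85 ≈ 41136.1 mm ≈ 41.14 m.
Far limit Df = s·(H − f)/(H − s) = 30000 × (41136.1 − 85) / (41136.1 − 30000) = 30000 × 41051.1 / 11136.1 ≈ 110589 mm ≈ 111 m.

111 m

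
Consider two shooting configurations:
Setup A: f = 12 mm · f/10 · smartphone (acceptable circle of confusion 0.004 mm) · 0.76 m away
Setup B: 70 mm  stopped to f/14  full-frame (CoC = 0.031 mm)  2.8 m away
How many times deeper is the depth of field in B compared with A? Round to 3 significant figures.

Setup A: H = 12²/(10×0.004) + 12 ≈ 3612.0 mm; DoF = Df − Dn = 959.33 − 629.25 ≈ 330.08 mm.
Setup B: H = 70²/(14×0.031) + 70 ≈ 11360.3 mm; DoF = Df − Dn = 3693.0 − 2254.8 ≈ 1438.2 mm.
Ratio = 1438.2 / 330.08 ≈ 4.36.

4.36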